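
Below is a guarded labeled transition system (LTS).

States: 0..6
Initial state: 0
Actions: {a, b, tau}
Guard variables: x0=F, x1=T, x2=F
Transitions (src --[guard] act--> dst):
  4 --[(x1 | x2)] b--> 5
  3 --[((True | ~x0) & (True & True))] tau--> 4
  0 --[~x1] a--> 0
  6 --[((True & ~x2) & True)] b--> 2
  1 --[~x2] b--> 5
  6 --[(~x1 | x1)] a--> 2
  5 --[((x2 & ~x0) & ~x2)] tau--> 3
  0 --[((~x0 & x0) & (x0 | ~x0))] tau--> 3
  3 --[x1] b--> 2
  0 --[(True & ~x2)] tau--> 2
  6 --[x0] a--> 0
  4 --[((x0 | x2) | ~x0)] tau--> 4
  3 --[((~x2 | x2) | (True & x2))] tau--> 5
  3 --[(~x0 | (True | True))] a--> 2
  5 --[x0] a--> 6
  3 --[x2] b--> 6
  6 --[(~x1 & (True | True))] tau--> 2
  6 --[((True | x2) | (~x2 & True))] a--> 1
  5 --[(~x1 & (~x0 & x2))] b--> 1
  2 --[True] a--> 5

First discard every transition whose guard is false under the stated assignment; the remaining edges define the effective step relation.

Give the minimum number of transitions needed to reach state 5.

BFS to 5:
  depth 0: {0}
  depth 1: {2}
  depth 2: {5}
5 enters at depth 2; path tau·a

Answer: 2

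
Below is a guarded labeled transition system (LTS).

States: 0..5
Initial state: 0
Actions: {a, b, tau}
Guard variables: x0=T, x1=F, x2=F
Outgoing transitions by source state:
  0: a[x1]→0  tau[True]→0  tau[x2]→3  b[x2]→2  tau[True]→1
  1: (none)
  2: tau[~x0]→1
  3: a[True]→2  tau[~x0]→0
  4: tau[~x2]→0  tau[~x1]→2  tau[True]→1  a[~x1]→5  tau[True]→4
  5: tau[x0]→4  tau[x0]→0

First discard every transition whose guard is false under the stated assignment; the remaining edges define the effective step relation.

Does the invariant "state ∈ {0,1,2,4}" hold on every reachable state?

Inv-set: {0,1,2,4}
R = {0,1}
  0: ok
  1: ok

Answer: INVARIANT HOLDS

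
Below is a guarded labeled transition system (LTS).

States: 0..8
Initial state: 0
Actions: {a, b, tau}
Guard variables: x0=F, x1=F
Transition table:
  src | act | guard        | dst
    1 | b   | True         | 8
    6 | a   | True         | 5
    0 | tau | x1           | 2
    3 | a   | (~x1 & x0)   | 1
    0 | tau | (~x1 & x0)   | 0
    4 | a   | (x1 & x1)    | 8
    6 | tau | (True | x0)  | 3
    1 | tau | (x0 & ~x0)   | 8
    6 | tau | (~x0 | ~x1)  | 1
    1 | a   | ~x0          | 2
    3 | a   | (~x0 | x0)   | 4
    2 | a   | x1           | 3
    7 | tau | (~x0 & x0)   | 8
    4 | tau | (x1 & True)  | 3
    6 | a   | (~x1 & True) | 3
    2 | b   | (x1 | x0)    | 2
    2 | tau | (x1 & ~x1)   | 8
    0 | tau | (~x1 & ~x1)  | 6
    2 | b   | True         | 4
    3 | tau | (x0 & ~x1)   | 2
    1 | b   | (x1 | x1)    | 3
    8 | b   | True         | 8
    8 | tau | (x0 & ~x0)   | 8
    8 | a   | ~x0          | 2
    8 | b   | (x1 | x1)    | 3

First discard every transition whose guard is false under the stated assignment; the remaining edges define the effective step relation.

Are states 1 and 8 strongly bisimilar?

Answer: BISIMILAR

Trace:
Bisimulation quotient by refinement:
  round 0: {{0,1,2,3,4,5,6,7,8}}
  round 1: {{0},{1,8},{2},{3},{4,5,7},{6}}
stable after 2 split(s): 6 block(s)
1∈{1,8}, 8∈{1,8}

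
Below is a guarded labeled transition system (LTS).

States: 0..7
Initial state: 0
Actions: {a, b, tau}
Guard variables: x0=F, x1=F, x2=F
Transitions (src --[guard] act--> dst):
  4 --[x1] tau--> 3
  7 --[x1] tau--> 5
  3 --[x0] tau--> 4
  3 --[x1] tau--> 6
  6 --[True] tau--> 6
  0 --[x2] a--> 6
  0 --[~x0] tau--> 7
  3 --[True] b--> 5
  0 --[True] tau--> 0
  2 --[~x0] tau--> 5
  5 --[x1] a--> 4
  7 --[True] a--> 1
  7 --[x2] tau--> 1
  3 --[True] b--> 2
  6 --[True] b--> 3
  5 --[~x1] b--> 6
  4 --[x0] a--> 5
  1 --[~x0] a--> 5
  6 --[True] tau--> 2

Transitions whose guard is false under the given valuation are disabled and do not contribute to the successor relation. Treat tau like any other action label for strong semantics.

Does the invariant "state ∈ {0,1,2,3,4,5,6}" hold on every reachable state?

Inv-set: {0,1,2,3,4,5,6}
R = {0,1,2,3,5,6,7}
  0: ok
  1: ok
  2: ok
  3: ok
  5: ok
  6: ok
  7: VIOLATES
counterexample path to 7: tau

Answer: INVARIANT VIOLATED at state 7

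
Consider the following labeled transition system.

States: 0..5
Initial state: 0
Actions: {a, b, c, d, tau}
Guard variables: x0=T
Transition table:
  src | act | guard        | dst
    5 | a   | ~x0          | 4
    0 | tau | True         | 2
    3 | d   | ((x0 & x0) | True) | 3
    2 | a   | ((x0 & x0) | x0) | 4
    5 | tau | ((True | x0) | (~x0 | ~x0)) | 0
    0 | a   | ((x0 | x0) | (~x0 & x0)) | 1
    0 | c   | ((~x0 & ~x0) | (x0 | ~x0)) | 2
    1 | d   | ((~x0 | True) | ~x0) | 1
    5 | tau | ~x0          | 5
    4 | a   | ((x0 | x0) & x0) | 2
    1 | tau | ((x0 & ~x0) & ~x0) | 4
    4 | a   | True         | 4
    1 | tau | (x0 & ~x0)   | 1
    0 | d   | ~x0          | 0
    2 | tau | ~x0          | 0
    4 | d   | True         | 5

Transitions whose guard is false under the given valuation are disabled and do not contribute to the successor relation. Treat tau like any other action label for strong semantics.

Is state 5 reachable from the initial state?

After dropping false guards: 10 live edges.
depth 0: {0}
depth 1: {1,2}  total {0,1,2}
depth 2: {4}  total {0,1,2,4}
depth 3: {5}  total {0,1,2,4,5}
Reach set: {0,1,2,4,5}
Path to 5: tau·a·d

Answer: REACHABLE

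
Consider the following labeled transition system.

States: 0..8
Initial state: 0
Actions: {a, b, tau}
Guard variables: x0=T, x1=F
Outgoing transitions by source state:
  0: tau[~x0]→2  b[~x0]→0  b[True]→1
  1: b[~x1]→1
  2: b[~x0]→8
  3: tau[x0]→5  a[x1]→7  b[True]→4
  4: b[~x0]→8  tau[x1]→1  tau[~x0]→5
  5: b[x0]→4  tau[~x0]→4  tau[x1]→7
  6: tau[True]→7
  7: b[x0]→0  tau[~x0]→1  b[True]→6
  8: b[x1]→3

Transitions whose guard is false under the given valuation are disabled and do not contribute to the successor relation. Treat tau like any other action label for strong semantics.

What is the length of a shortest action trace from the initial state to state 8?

Layered search for 8:
  Layer 0: {0}
  Layer 1: {1}
8 never appears.

Answer: UNREACHABLE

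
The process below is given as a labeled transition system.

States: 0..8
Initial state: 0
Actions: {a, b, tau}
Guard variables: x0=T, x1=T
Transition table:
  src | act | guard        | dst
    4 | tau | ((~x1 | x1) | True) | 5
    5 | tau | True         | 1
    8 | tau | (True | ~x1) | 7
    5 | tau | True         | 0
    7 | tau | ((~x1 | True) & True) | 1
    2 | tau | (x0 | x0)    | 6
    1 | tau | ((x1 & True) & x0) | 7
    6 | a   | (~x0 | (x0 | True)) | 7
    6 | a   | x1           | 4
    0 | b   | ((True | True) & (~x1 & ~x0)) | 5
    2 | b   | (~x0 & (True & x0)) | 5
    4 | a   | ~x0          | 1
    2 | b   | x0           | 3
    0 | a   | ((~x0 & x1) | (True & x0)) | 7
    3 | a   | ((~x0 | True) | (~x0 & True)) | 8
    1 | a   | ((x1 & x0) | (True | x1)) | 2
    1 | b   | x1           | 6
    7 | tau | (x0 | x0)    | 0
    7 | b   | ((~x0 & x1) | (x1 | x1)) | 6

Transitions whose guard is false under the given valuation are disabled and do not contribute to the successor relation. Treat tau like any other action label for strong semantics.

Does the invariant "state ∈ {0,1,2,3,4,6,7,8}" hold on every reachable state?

Allowed set {0,1,2,3,4,6,7,8}
R = {0,1,2,3,4,5,6,7,8}
  0: safe
  1: safe
  2: safe
  3: safe
  4: safe
  5: outside
  6: safe
  7: safe
  8: safe
reach 5 via a·b·a·tau — violates

Answer: INVARIANT VIOLATED at state 5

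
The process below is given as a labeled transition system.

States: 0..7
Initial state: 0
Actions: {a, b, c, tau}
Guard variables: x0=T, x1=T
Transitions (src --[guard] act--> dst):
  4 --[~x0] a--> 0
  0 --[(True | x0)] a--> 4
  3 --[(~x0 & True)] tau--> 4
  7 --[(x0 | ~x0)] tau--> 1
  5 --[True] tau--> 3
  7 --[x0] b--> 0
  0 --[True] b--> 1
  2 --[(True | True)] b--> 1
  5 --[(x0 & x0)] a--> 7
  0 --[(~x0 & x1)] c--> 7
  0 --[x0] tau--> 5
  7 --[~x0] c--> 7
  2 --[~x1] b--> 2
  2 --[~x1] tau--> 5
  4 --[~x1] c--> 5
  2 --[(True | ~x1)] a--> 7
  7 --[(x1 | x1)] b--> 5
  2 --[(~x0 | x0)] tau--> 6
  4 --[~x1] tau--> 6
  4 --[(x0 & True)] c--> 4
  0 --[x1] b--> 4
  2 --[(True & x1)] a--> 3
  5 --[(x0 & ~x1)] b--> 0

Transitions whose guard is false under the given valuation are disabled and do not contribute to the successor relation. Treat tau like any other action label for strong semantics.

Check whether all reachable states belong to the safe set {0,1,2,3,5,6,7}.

Safe = {0,1,2,3,5,6,7}
Reach set: {0,1,3,4,5,7}
  0: ✓
  1: ✓
  3: ✓
  4: ✗ unsafe
  5: ✓
  7: ✓
witness against invariant: a → 4

Answer: INVARIANT VIOLATED at state 4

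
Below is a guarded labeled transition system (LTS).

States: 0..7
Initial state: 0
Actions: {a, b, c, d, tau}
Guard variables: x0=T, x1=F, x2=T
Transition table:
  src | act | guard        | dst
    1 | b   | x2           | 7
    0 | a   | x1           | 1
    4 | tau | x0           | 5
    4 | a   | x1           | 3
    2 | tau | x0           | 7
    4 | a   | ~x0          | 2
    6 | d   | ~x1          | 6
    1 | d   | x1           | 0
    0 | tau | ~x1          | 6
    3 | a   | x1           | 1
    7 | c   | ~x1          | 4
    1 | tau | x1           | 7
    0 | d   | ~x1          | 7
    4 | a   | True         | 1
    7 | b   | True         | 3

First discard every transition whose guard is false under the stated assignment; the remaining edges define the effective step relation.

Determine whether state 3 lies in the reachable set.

9 transition(s) survive guard evaluation.
L0 = {0}
L1 = {6,7}  now seen {0,6,7}
L2 = {3,4}  now seen {0,3,4,6,7}
L3 = {1,5}  now seen {0,1,3,4,5,6,7}
R = {0,1,3,4,5,6,7}
witness 3: d·b

Answer: REACHABLE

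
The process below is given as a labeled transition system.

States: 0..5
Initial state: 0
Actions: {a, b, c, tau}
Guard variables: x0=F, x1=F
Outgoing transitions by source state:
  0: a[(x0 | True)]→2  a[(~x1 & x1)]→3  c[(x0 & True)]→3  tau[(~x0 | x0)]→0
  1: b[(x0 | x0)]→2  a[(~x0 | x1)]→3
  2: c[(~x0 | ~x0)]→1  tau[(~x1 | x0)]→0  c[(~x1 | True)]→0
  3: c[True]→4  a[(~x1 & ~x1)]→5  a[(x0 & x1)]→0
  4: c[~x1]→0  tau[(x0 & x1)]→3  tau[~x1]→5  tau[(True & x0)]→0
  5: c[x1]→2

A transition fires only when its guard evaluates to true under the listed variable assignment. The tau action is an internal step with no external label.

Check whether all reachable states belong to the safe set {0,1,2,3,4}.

Answer: INVARIANT VIOLATED at state 5

Trace:
Allowed set {0,1,2,3,4}
Reach set: {0,1,2,3,4,5}
  0: ✓
  1: ✓
  2: ✓
  3: ✓
  4: ✓
  5: outside
reach 5 via a·c·a·a — violates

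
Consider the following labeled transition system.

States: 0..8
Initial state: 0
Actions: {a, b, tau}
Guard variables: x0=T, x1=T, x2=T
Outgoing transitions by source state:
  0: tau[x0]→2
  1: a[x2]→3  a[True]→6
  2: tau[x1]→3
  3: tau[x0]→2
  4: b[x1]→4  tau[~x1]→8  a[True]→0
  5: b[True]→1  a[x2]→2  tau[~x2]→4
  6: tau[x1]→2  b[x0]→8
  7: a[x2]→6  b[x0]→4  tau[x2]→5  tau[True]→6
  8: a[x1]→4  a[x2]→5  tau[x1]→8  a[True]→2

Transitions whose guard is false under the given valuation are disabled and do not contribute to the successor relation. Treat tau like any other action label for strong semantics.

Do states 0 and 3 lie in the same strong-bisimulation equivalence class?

Refine partition for ~:
  round 0: {{0,1,2,3,4,5,6,7,8}}
  round 1: {{0,2,3},{1},{4,5},{6},{7},{8}}
  round 2: {{0,2,3},{1},{4},{5},{6},{7},{8}}
Fixed point at round 3; 7 class(es).
0∈{0,2,3}, 3∈{0,2,3}

Answer: BISIMILAR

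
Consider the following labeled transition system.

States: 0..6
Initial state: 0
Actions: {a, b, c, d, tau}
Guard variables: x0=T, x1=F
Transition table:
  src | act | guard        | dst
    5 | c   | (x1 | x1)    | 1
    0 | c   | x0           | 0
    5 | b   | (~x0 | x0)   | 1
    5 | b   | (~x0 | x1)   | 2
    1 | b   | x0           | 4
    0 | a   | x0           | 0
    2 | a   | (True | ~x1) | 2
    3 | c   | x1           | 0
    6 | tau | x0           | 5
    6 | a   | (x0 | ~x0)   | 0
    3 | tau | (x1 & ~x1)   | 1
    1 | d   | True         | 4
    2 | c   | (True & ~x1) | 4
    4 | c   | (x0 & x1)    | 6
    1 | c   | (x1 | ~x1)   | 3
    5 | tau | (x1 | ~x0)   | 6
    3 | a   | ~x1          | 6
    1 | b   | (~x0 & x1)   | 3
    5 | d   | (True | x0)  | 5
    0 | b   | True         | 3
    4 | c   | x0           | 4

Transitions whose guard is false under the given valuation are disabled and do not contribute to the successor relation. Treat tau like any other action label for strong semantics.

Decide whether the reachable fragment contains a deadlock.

Answer: DEADLOCK-FREE

Working:
Reach set: {0,1,3,4,5,6}
  0: a→0  b→3  c→0  [3 exit(s)]
  1: b→4  c→3  d→4  [3 exit(s)]
  3: a→6  [1 exit(s)]
  4: c→4  [1 exit(s)]
  5: b→1  d→5  [2 exit(s)]
  6: a→0  tau→5  [2 exit(s)]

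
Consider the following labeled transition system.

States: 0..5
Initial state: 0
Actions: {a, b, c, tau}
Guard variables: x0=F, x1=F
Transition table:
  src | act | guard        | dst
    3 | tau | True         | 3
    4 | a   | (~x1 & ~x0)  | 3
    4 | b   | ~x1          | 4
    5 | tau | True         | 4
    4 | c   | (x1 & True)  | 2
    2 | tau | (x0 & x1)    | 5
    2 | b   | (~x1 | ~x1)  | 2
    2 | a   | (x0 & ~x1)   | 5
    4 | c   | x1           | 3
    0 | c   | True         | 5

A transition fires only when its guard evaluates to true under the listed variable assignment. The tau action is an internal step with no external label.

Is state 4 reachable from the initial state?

6 transition(s) survive guard evaluation.
depth 0: {0}
depth 1: {5}  now seen {0,5}
depth 2: {4}  now seen {0,4,5}
depth 3: {3}  now seen {0,3,4,5}
Reachable = {0,3,4,5}
Path to 4: c·tau

Answer: REACHABLE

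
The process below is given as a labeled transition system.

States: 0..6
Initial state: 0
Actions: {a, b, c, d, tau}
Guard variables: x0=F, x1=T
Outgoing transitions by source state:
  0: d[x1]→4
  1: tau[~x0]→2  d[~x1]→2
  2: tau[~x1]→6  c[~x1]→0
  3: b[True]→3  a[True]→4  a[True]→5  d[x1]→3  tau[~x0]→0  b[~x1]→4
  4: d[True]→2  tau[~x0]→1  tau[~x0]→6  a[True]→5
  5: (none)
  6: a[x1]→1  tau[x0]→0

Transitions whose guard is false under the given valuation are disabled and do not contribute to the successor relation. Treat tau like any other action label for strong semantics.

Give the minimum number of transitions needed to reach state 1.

Layered search for 1:
  depth 0: {0}
  depth 1: {4}
  depth 2: {1,2,5,6}
1 enters at depth 2; path d·tau

Answer: 2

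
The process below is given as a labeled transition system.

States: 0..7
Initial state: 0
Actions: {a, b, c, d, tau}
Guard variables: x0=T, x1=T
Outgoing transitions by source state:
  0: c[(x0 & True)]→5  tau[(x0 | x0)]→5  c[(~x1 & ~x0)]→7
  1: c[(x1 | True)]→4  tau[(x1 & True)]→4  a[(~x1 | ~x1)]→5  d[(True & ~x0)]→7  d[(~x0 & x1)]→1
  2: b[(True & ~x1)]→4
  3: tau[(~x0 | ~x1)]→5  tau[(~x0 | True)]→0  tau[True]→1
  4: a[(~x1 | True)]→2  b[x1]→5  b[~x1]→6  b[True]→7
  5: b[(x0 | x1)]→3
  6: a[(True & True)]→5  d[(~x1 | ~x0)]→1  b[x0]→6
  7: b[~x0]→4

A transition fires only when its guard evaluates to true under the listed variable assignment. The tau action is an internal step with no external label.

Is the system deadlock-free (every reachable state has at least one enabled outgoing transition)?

Answer: DEADLOCK at state 2

Working:
R = {0,1,2,3,4,5,7}
  0: c→5  tau→5  [deg 2]
  1: c→4  tau→4  [deg 2]
  2: ∅  [no exit]
  3: tau→0  tau→1  [deg 2]
  4: a→2  b→5  b→7  [deg 3]
  5: b→3  [deg 1]
  7: ∅  [no exit]
witness 2: c·b·tau·c·a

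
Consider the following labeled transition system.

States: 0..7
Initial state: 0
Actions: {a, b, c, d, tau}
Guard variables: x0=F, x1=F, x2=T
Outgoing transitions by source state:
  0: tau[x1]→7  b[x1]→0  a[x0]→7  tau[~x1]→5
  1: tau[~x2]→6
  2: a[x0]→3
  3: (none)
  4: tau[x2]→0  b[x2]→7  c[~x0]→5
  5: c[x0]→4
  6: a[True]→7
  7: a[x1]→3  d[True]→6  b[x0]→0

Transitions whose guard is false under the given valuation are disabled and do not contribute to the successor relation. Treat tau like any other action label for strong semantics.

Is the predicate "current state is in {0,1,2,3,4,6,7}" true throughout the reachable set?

Answer: INVARIANT VIOLATED at state 5

Trace:
Allowed set {0,1,2,3,4,6,7}
R = {0,5}
  0: ok
  5: outside
witness against invariant: tau → 5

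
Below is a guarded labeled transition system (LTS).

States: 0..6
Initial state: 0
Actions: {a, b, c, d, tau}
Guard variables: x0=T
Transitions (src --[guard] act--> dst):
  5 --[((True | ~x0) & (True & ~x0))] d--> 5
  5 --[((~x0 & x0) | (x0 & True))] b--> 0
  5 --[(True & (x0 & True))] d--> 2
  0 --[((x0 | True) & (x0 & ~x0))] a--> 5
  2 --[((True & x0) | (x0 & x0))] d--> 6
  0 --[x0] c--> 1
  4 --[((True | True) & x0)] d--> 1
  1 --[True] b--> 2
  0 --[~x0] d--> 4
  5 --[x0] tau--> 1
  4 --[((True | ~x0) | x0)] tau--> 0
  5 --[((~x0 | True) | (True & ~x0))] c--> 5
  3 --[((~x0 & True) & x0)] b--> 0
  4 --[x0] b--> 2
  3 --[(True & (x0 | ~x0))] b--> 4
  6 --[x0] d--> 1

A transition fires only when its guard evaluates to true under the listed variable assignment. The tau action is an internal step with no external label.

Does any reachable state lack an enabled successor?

Answer: DEADLOCK-FREE

Analysis:
Reachable = {0,1,2,6}
  0: c→1  [deg 1]
  1: b→2  [deg 1]
  2: d→6  [deg 1]
  6: d→1  [deg 1]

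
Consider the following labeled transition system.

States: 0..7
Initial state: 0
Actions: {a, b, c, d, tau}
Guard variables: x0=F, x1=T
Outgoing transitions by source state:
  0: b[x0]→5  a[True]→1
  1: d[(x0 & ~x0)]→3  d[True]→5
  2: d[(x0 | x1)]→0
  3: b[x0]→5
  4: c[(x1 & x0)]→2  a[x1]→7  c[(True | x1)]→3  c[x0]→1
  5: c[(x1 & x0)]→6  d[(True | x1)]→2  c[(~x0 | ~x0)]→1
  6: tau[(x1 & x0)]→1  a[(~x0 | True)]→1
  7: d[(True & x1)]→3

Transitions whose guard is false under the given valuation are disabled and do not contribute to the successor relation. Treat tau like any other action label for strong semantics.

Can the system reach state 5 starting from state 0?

9 transition(s) survive guard evaluation.
L0 = {0}
L1 = {1}  now seen {0,1}
L2 = {5}  now seen {0,1,5}
L3 = {2}  now seen {0,1,2,5}
Reach set: {0,1,2,5}
Path to 5: a·d

Answer: REACHABLE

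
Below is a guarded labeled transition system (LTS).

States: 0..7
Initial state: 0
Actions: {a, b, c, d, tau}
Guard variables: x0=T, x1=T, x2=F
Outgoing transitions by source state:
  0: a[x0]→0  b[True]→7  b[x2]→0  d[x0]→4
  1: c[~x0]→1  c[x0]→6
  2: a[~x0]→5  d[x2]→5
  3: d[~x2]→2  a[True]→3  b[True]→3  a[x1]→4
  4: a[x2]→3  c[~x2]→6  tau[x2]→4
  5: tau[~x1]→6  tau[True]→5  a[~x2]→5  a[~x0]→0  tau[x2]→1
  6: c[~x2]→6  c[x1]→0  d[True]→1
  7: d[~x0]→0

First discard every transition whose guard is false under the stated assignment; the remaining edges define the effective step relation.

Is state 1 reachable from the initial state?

Answer: REACHABLE

Analysis:
After dropping false guards: 14 live edges.
L0 = {0}
L1 = {4,7}  cumulative {0,4,7}
L2 = {6}  cumulative {0,4,6,7}
L3 = {1}  cumulative {0,1,4,6,7}
R = {0,1,4,6,7}
Path to 1: d·c·d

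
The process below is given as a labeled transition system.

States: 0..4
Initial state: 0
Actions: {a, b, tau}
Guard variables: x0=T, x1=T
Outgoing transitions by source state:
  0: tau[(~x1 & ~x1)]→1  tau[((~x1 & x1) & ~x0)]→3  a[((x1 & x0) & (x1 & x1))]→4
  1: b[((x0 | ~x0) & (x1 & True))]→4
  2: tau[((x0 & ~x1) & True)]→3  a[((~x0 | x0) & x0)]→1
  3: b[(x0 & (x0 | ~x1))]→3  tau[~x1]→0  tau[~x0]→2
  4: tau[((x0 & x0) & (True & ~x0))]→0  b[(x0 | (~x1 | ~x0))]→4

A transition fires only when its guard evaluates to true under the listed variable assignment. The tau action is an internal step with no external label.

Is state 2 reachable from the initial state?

Answer: UNREACHABLE

Analysis:
After dropping false guards: 5 live edges.
Layer 0: {0}
Layer 1: {4}  total {0,4}
R = {0,4}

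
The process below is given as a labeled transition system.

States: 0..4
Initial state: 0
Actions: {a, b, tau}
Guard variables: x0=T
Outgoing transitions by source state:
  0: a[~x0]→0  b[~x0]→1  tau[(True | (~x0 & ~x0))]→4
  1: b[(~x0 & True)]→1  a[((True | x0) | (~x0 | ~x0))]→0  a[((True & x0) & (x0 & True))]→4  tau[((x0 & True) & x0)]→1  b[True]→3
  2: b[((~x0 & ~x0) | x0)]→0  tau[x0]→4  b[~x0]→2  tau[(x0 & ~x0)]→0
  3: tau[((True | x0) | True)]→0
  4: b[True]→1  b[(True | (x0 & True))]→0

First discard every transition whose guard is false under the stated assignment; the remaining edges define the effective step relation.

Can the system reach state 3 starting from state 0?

Answer: REACHABLE

Working:
10 transition(s) survive guard evaluation.
depth 0: {0}
depth 1: {4}  total {0,4}
depth 2: {1}  total {0,1,4}
depth 3: {3}  total {0,1,3,4}
R = {0,1,3,4}
witness 3: tau·b·b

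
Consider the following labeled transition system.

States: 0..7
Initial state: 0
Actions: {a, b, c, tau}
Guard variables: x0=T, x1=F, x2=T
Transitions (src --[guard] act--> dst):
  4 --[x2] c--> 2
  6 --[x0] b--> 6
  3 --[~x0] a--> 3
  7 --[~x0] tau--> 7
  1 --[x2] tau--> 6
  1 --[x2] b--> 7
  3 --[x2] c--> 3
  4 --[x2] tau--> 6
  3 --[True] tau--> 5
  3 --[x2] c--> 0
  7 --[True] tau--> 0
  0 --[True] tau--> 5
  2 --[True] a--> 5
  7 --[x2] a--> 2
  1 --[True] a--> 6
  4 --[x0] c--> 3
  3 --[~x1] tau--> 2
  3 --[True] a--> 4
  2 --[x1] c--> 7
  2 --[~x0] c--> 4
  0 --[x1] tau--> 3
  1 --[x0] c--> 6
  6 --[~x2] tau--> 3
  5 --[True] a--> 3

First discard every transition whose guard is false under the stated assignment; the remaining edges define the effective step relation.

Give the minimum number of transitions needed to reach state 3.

Answer: 2

Analysis:
Layered search for 3:
  depth 0: {0}
  depth 1: {5}
  depth 2: {3}
depth(3)=2, e.g. tau·a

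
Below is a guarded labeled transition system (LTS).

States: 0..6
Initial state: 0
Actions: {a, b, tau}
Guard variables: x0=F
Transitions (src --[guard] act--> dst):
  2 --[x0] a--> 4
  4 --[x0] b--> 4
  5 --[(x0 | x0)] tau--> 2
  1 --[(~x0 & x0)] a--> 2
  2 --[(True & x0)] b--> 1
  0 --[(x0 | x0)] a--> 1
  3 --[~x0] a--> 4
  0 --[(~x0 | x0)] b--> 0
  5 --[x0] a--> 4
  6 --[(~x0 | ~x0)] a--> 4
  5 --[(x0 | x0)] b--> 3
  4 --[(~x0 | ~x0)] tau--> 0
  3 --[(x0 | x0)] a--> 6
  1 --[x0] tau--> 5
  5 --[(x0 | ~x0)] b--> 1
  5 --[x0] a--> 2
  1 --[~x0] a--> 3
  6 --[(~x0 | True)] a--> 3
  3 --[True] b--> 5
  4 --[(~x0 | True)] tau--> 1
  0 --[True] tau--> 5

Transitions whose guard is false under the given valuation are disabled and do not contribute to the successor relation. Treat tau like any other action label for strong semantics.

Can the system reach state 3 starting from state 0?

Answer: REACHABLE

Working:
10 transition(s) survive guard evaluation.
L0 = {0}
L1 = {5}  now seen {0,5}
L2 = {1}  now seen {0,1,5}
L3 = {3}  now seen {0,1,3,5}
L4 = {4}  now seen {0,1,3,4,5}
Reachable = {0,1,3,4,5}
Path to 3: tau·b·a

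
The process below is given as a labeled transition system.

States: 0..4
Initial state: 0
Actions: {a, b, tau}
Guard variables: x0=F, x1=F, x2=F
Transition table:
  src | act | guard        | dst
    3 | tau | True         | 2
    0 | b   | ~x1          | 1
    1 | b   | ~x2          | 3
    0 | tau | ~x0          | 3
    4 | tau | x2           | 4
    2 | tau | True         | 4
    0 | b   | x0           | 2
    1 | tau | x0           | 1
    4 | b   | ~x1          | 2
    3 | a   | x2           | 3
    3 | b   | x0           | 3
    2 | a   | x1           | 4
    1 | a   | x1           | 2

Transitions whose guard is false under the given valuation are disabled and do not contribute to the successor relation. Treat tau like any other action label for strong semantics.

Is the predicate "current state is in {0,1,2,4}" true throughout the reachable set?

Safe = {0,1,2,4}
Reach set: {0,1,2,3,4}
  0: safe
  1: safe
  2: safe
  3: ✗ unsafe
  4: safe
reach 3 via tau — violates

Answer: INVARIANT VIOLATED at state 3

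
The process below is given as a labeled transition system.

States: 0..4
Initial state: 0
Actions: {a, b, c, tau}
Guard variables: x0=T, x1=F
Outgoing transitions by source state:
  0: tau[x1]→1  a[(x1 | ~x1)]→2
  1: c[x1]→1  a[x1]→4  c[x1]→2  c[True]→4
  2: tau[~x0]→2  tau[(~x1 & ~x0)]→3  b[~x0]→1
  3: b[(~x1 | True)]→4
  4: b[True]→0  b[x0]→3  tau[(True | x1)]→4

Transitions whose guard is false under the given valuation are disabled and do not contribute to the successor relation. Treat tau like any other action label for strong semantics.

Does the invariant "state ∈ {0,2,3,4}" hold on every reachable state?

Safe = {0,2,3,4}
Reachable = {0,2}
  0: ✓
  2: ✓

Answer: INVARIANT HOLDS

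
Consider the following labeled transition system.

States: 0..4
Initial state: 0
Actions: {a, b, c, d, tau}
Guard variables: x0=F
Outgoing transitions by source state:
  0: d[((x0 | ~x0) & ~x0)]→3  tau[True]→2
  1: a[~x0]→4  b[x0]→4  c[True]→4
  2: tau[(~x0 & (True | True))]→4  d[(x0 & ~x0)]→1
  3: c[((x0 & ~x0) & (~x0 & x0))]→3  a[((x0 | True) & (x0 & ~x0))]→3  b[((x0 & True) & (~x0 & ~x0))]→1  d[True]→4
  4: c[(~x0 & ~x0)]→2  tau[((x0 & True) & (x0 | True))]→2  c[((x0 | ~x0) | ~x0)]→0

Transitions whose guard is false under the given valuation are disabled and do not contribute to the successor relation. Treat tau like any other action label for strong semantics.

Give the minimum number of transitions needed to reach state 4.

Answer: 2

Trace:
Layered search for 4:
  L0 = {0}
  L1 = {2,3}
  L2 = {4}
4 enters at depth 2; path d·d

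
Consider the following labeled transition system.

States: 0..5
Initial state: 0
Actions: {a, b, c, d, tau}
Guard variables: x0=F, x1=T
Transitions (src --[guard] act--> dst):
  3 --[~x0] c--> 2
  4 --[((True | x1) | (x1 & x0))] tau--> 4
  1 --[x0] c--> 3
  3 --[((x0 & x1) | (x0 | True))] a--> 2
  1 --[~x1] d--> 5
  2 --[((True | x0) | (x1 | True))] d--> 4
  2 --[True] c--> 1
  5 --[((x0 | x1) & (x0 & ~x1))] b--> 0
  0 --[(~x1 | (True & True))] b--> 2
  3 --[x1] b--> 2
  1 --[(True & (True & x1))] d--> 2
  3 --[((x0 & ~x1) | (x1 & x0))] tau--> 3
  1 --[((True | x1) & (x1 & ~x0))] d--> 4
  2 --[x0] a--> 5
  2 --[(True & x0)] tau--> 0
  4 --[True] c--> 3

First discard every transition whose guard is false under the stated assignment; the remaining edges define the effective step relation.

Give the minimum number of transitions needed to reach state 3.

Answer: 3

Working:
Layered search for 3:
  L0 = {0}
  L1 = {2}
  L2 = {1,4}
  L3 = {3}
3 enters at depth 3; path b·d·c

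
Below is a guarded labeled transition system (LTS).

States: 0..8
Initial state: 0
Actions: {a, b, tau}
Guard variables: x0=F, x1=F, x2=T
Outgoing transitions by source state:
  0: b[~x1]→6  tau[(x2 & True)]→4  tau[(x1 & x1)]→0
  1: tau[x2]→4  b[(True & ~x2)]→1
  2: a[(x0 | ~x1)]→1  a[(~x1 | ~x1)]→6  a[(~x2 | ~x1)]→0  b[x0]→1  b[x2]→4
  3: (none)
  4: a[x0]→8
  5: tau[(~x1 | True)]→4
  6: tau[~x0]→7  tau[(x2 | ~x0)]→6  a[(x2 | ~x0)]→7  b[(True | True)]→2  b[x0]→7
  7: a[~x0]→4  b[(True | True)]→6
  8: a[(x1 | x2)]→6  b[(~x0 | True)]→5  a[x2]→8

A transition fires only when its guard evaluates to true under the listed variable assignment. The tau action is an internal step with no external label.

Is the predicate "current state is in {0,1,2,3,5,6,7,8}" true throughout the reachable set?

Allowed set {0,1,2,3,5,6,7,8}
Reachable = {0,1,2,4,6,7}
  0: ok
  1: ok
  2: ok
  4: ✗ unsafe
  6: ok
  7: ok
witness against invariant: tau → 4

Answer: INVARIANT VIOLATED at state 4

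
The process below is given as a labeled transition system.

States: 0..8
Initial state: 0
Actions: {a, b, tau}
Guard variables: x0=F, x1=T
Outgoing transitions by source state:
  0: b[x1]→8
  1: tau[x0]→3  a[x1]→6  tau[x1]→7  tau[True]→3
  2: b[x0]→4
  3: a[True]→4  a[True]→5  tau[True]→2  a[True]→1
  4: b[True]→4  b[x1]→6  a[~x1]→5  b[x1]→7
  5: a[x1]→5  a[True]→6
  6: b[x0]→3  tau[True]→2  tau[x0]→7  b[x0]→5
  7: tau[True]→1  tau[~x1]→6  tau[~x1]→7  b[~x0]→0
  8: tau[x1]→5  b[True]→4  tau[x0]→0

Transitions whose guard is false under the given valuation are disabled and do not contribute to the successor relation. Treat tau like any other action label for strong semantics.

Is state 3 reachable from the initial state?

Guard filter leaves 18 enabled edge(s).
Layer 0: {0}
Layer 1: {8}  now seen {0,8}
Layer 2: {4,5}  now seen {0,4,5,8}
Layer 3: {6,7}  now seen {0,4,5,6,7,8}
Layer 4: {1,2}  now seen {0,1,2,4,5,6,7,8}
Layer 5: {3}  now seen {0,1,2,3,4,5,6,7,8}
R = {0,1,2,3,4,5,6,7,8}
witness 3: b·b·b·tau·tau

Answer: REACHABLE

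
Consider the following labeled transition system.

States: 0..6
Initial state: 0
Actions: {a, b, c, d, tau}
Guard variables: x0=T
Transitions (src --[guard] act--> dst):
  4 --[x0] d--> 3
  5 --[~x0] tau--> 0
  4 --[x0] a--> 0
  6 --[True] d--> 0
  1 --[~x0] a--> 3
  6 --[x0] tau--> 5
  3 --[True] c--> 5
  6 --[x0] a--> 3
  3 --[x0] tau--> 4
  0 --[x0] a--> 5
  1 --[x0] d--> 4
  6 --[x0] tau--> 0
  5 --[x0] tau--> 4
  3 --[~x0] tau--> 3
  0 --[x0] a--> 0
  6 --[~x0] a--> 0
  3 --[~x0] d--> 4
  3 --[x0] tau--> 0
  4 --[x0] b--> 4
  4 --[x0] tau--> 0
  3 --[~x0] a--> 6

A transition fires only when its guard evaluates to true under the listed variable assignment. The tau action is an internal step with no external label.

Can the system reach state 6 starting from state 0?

Answer: UNREACHABLE

Analysis:
After dropping false guards: 15 live edges.
depth 0: {0}
depth 1: {5}  total {0,5}
depth 2: {4}  total {0,4,5}
depth 3: {3}  total {0,3,4,5}
Reachable = {0,3,4,5}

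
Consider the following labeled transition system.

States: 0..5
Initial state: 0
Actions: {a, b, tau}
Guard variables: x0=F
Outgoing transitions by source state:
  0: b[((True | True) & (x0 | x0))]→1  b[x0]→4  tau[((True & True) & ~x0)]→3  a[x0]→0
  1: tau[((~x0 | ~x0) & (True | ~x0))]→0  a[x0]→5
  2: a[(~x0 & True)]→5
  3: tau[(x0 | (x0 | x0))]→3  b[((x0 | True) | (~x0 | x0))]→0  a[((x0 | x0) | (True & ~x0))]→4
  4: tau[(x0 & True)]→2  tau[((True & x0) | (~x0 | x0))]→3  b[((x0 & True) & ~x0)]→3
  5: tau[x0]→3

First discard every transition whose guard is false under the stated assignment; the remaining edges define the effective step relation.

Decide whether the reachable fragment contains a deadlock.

Answer: DEADLOCK-FREE

Working:
Reachable = {0,3,4}
  0: tau→3  [deg 1]
  3: a→4  b→0  [deg 2]
  4: tau→3  [deg 1]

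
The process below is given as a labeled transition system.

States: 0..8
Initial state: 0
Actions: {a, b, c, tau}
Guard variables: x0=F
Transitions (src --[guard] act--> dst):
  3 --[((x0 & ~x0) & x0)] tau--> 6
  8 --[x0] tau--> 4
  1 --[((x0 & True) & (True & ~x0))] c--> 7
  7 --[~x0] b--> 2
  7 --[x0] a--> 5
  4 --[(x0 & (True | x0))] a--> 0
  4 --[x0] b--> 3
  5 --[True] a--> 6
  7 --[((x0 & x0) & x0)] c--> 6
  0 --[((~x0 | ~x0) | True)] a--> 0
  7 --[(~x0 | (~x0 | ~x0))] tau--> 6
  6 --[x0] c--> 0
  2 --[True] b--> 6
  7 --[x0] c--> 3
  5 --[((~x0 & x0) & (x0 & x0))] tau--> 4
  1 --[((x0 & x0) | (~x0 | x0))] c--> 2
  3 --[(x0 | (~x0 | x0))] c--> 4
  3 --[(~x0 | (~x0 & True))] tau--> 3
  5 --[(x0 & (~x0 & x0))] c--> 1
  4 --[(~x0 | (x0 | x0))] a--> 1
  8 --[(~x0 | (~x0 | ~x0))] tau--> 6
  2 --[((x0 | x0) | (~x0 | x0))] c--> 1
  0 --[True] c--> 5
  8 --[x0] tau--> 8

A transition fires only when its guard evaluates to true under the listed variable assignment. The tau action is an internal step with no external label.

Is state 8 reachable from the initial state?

Answer: UNREACHABLE

Working:
Guard filter leaves 12 enabled edge(s).
L0 = {0}
L1 = {5}  now seen {0,5}
L2 = {6}  now seen {0,5,6}
Reachable = {0,5,6}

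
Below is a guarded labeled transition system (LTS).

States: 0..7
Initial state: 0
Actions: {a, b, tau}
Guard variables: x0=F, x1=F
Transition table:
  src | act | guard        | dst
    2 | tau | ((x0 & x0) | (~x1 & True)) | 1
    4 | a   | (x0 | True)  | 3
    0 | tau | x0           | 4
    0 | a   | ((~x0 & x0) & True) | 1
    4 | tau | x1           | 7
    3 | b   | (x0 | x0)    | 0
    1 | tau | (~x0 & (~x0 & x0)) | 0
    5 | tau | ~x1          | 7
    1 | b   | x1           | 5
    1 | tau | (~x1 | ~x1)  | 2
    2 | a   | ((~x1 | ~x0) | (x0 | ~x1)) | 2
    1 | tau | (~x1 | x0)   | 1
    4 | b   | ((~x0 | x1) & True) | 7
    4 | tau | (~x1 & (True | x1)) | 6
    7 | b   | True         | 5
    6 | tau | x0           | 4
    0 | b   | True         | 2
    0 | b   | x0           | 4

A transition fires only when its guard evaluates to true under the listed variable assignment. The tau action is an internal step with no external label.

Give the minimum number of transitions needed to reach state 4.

Answer: UNREACHABLE

Analysis:
BFS to 4:
  depth 0: {0}
  depth 1: {2}
  depth 2: {1}
4 never appears.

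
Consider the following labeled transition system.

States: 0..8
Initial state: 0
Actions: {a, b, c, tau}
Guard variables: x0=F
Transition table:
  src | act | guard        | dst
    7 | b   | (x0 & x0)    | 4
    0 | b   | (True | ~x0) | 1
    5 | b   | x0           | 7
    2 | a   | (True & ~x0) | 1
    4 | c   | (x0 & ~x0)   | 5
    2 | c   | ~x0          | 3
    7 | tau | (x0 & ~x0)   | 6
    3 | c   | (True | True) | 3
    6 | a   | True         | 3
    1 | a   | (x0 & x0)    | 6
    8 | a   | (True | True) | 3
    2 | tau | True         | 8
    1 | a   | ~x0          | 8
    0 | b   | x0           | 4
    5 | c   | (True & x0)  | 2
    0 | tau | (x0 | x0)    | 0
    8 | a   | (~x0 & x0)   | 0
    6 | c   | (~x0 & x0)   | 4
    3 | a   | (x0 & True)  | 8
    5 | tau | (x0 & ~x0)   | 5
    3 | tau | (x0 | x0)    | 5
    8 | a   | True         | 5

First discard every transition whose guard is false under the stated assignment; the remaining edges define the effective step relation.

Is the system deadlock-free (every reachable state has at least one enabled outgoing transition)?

Answer: DEADLOCK at state 5

Working:
Reachable = {0,1,3,5,8}
  0: b→1  [1 out]
  1: a→8  [1 out]
  3: c→3  [1 out]
  5: ∅  [deadlock]
  8: a→3  a→5  [2 out]
Path to 5: b·a·a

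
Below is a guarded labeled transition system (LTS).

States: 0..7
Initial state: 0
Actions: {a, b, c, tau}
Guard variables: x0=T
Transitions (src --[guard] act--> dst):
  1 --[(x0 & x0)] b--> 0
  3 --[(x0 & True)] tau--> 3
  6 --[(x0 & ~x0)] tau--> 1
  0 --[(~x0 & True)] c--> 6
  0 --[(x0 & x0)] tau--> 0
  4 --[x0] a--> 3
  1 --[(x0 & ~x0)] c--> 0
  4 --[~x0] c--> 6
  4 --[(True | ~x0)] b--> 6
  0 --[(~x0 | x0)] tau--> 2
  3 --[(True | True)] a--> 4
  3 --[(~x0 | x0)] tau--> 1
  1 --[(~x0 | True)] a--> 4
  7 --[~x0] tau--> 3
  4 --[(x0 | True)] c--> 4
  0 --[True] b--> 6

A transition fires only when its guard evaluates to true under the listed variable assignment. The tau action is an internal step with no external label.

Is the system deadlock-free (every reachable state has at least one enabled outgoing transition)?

R = {0,2,6}
  0: b→6  tau→0  tau→2  [3 out]
  2: ∅  [deadlock]
  6: ∅  [deadlock]
witness 2: tau

Answer: DEADLOCK at state 2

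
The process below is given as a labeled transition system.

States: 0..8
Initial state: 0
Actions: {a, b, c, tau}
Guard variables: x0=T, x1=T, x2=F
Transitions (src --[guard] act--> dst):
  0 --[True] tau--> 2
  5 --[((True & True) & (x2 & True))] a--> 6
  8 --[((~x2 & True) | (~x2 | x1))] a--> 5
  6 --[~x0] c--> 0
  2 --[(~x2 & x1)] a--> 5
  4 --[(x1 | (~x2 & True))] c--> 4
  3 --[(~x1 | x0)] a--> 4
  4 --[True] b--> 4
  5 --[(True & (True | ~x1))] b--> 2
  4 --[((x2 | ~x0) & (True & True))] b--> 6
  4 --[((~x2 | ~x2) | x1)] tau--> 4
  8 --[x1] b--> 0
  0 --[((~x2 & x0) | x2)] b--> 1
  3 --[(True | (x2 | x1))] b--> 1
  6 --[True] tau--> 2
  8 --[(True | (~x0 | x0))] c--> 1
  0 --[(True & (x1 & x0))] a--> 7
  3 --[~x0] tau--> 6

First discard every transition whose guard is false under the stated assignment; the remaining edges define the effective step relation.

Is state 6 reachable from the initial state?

Answer: UNREACHABLE

Working:
14 transition(s) survive guard evaluation.
Layer 0: {0}
Layer 1: {1,2,7}  now seen {0,1,2,7}
Layer 2: {5}  now seen {0,1,2,5,7}
Reach set: {0,1,2,5,7}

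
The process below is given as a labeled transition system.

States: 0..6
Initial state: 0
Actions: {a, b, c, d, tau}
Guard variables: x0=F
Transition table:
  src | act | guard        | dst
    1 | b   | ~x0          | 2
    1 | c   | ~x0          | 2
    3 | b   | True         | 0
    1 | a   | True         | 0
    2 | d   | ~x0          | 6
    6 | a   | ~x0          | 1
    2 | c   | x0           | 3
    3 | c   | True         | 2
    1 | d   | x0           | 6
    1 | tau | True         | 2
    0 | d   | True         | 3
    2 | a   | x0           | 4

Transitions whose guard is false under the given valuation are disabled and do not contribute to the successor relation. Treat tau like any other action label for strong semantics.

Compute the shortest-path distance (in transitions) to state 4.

BFS to 4:
  L0 = {0}
  L1 = {3}
  L2 = {2}
  L3 = {6}
  L4 = {1}
4 never appears.

Answer: UNREACHABLE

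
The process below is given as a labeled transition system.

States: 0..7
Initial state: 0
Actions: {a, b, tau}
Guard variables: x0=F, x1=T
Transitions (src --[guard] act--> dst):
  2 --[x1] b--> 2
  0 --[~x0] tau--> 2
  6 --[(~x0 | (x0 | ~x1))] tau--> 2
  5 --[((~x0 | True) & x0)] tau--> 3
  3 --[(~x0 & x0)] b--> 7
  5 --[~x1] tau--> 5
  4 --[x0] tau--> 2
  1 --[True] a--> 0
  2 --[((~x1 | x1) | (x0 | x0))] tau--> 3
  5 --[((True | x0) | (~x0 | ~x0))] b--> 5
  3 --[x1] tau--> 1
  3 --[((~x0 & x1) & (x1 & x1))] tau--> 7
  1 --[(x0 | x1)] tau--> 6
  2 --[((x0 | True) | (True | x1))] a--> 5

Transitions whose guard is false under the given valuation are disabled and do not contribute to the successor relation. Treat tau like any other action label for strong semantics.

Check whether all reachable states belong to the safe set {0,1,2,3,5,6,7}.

Answer: INVARIANT HOLDS

Trace:
Inv-set: {0,1,2,3,5,6,7}
Reachable = {0,1,2,3,5,6,7}
  0: ✓
  1: ✓
  2: ✓
  3: ✓
  5: ✓
  6: ✓
  7: ✓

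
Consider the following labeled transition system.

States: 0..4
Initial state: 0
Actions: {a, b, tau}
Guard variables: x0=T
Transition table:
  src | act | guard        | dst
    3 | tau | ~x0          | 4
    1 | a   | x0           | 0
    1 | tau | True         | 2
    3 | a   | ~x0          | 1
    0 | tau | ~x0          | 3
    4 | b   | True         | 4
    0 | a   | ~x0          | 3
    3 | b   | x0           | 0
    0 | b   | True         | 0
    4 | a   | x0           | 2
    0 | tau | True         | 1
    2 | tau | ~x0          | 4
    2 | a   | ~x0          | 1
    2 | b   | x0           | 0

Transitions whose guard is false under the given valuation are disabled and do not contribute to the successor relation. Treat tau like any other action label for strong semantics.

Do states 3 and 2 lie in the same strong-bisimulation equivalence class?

Answer: BISIMILAR

Analysis:
Compute ~ classes (split until stable):
  round 0: {{0,1,2,3,4}}
  round 1: {{0},{1},{2,3},{4}}
Fixed point at round 2; 4 class(es).
3∈{2,3}, 2∈{2,3}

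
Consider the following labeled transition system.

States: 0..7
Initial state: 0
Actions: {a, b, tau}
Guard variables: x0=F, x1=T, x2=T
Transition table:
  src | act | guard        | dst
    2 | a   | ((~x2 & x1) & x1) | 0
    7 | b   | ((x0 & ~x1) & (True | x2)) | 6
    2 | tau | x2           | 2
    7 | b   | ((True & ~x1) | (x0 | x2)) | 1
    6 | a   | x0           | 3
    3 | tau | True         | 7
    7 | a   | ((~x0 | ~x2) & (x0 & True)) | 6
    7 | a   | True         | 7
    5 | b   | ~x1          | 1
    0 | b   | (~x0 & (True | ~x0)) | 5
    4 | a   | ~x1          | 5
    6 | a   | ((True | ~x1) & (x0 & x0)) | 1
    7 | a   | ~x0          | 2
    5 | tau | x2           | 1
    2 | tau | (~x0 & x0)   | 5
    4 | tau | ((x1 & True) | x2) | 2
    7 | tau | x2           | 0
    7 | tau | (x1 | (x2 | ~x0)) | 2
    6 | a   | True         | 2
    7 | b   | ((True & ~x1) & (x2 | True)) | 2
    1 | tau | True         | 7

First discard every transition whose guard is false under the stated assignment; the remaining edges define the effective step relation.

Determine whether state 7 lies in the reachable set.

Guard filter leaves 12 enabled edge(s).
L0 = {0}
L1 = {5}  cumulative {0,5}
L2 = {1}  cumulative {0,1,5}
L3 = {7}  cumulative {0,1,5,7}
L4 = {2}  cumulative {0,1,2,5,7}
R = {0,1,2,5,7}
witness 7: b·tau·tau

Answer: REACHABLE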